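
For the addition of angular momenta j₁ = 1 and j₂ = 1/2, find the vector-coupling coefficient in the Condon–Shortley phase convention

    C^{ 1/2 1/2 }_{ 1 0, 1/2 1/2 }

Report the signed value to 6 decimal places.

√[2·1!1!0!/3! · 1!1!1!0!1!0!] = √(1/3)
  +(−1)^1/∏(1,0,0,0,1,0)! = -1  (running -1)
⟨..|..⟩ = √(1/3)·(-1) = -0.577350

−√(1/3) = -0.577350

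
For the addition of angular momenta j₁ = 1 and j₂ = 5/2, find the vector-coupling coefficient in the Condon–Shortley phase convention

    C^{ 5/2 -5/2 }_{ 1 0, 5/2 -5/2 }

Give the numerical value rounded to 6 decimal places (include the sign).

j₁+j₂−J=1  J+j₁−j₂=1  J−j₁+j₂=4  j₁+j₂+J+1=7
(j₁±m₁, j₂±m₂, J±M) = (1,1,0,5,0,5)
P² = 2880/7
sum k=0..0:
  [0] +1/24 = 1/24
S = 1/24
C² = P²·S² = 5/7 ; C = +0.845154

+0.845154  (= +√(5/7))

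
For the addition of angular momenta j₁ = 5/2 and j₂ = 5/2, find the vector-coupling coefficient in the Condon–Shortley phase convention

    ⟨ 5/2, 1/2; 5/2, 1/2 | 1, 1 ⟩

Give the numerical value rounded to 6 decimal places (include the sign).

j₁+j₂−J=4  J+j₁−j₂=1  J−j₁+j₂=1  j₁+j₂+J+1=7
(j₁±m₁, j₂±m₂, J±M) = (3,2,3,2,2,0)
P² = 144/35
sum k=2..2:
  [2] +1/4 = 1/4
S = 1/4
C² = P²·S² = 9/35 ; C = +0.507093

+√(9/35) = +0.507093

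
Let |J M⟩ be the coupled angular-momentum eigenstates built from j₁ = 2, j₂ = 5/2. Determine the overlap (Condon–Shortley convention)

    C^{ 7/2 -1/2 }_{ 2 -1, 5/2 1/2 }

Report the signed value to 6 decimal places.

j₁+j₂−J=1  J+j₁−j₂=3  J−j₁+j₂=4  j₁+j₂+J+1=9
(j₁±m₁, j₂±m₂, J±M) = (1,3,3,2,3,4)
P² = 1152/35
sum k=0..1:
  [0] +1/36 = 1/36
  [1] −1/8 = -1/8
S = -7/72
C² = P²·S² = 14/45 ; C = -0.557773

−√(14/45) = -0.557773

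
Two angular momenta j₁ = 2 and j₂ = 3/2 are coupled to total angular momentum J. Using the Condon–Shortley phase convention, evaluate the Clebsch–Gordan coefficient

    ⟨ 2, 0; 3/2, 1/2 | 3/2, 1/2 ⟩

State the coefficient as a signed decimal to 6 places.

triangle: 2!·2!·1!/6! = 4/720
(j±m)!: 2!·2!·2!·1!·2!·1! = 16
prefactor² = (2J+1)·Δ·N² = 16/45
  k=1: −1/(1!·1!·1!·1!·1!·0!) = -1
  k=2: +1/(2!·0!·0!·0!·2!·1!) = 1/4
Σ = -3/4  ⇒  CG² = 16/45·(-3/4)² = 1/5
CG = −√(1/5) = -0.447214

−√(1/5) ≈ -0.447214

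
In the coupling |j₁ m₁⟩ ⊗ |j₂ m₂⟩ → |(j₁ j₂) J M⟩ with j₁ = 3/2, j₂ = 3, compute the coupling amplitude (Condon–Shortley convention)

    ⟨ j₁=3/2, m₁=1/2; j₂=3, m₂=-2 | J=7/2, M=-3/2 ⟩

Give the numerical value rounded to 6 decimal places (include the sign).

+0.654654  (= +√(3/7))

j₁+j₂−J=1  J+j₁−j₂=2  J−j₁+j₂=5  j₁+j₂+J+1=9
(j₁±m₁, j₂±m₂, J±M) = (2,1,1,5,2,5)
P² = 6400/21
sum k=0..1:
  [0] +1/24 = 1/24
  [1] −1/240 = -1/240
S = 3/80
C² = P²·S² = 3/7 ; C = +0.654654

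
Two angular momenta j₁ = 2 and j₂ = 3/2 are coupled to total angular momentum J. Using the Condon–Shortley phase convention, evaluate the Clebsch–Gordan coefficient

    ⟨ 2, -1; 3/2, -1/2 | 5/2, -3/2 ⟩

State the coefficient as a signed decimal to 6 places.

-0.169031  (= −√(1/35))

√[6·1!3!2!/7! · 1!3!1!2!1!4!] = √(144/35)
  +(−1)^0/∏(0,1,3,1,0,1)! = 1/6  (running 1/6)
  +(−1)^1/∏(1,0,2,0,1,2)! = -1/4  (running -1/12)
⟨..|..⟩ = √(144/35)·(-1/12) = -0.169031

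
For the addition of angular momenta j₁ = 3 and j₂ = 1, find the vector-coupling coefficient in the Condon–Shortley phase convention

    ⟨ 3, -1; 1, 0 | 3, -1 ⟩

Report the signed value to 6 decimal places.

j₁+j₂−J=1  J+j₁−j₂=5  J−j₁+j₂=1  j₁+j₂+J+1=8
(j₁±m₁, j₂±m₂, J±M) = (2,4,1,1,2,4)
P² = 48
sum k=0..1:
  [0] +1/24 = 1/24
  [1] −1/12 = -1/12
S = -1/24
C² = P²·S² = 1/12 ; C = -0.288675

−√(1/12) ≈ -0.288675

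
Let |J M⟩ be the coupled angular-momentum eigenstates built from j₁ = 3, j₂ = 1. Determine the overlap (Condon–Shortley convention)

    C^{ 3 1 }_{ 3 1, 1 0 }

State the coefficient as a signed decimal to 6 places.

√[7·1!5!1!/8! · 4!2!1!1!4!2!] = √(48)
  +(−1)^0/∏(0,1,2,1,3,0)! = 1/12  (running 1/12)
  +(−1)^1/∏(1,0,1,0,4,1)! = -1/24  (running 1/24)
⟨..|..⟩ = √(48)·(1/24) = +0.288675

+√(1/12) ≈ +0.288675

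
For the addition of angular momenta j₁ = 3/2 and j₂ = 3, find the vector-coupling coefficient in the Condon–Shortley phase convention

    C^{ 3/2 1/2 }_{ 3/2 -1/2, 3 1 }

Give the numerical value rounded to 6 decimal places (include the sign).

+0.585540

j₁+j₂−J=3  J+j₁−j₂=0  J−j₁+j₂=3  j₁+j₂+J+1=7
(j₁±m₁, j₂±m₂, J±M) = (1,2,4,2,2,1)
P² = 192/35
sum k=2..2:
  [2] +1/4 = 1/4
S = 1/4
C² = P²·S² = 12/35 ; C = +0.585540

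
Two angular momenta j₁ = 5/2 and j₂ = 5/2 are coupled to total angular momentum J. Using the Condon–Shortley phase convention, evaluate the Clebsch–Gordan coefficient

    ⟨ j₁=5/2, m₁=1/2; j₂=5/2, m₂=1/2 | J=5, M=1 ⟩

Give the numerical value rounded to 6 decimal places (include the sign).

√[11·0!5!5!/11! · 3!2!3!2!6!4!] = √(69120/7)
  +(−1)^0/∏(0,0,2,3,3,2)! = 1/144  (running 1/144)
⟨..|..⟩ = √(69120/7)·(1/144) = +0.690066

+√(10/21) = +0.690066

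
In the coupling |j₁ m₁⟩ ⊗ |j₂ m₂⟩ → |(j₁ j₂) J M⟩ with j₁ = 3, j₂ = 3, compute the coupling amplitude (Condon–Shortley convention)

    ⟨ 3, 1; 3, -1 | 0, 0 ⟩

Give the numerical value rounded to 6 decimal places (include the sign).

+√(1/7) = +0.377964

√[1·6!0!0!/7! · 4!2!2!4!0!0!] = √(2304/7)
  +(−1)^2/∏(2,4,0,0,0,0)! = 1/48  (running 1/48)
⟨..|..⟩ = √(2304/7)·(1/48) = +0.377964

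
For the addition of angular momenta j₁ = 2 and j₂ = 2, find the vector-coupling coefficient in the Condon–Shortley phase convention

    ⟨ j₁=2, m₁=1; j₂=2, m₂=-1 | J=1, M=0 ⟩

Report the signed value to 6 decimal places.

√[3·3!1!1!/6! · 3!1!1!3!1!1!] = √(9/10)
  +(−1)^0/∏(0,3,1,1,0,0)! = 1/6  (running 1/6)
  +(−1)^1/∏(1,2,0,0,1,1)! = -1/2  (running -1/3)
⟨..|..⟩ = √(9/10)·(-1/3) = -0.316228

-0.316228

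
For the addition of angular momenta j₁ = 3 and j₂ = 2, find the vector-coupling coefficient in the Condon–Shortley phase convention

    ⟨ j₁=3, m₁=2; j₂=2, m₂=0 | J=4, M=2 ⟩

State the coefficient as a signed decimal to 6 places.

+0.585540

triangle: 1!·5!·3!/10! = 720/3628800
(j±m)!: 5!·1!·2!·2!·6!·2! = 691200
prefactor² = (2J+1)·Δ·N² = 8640/7
  k=0: +1/(0!·1!·1!·2!·4!·1!) = 1/48
  k=1: −1/(1!·0!·0!·1!·5!·2!) = -1/240
Σ = 1/60  ⇒  CG² = 8640/7·1/60² = 12/35
CG = +√(12/35) = +0.585540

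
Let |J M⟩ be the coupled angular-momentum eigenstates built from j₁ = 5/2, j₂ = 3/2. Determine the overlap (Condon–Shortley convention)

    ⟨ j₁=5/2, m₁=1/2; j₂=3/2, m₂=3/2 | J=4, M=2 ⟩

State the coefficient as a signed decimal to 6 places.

+√(5/14) = +0.597614

j₁+j₂−J=0  J+j₁−j₂=5  J−j₁+j₂=3  j₁+j₂+J+1=9
(j₁±m₁, j₂±m₂, J±M) = (3,2,3,0,6,2)
P² = 12960/7
sum k=0..0:
  [0] +1/72 = 1/72
S = 1/72
C² = P²·S² = 5/14 ; C = +0.597614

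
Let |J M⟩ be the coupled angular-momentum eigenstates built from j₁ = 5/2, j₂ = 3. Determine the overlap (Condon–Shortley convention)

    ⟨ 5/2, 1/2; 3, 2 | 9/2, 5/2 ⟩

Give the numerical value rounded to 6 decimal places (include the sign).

-0.497468

j₁+j₂−J=1  J+j₁−j₂=4  J−j₁+j₂=5  j₁+j₂+J+1=11
(j₁±m₁, j₂±m₂, J±M) = (3,2,5,1,7,2)
P² = 115200/11
sum k=0..1:
  [0] +1/480 = 1/480
  [1] −1/144 = -1/144
S = -7/1440
C² = P²·S² = 49/198 ; C = -0.497468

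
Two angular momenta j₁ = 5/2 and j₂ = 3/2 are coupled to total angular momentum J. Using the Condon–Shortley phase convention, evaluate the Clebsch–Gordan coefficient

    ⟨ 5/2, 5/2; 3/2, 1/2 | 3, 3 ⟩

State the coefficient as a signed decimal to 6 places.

triangle: 1!×4!×2!/8! = 48/40320
(j±m)!: 5!×0!×2!×1!×6!×0! = 172800
prefactor² = (2J+1)×Δ×N² = 1440
  k=0: +1/(0!×1!×0!×2!×4!×0!) = 1/48
Σ = 1/48  ⇒  CG² = 1440×1/48² = 5/8
CG = +√(5/8) = +0.790569

+√(5/8) = +0.790569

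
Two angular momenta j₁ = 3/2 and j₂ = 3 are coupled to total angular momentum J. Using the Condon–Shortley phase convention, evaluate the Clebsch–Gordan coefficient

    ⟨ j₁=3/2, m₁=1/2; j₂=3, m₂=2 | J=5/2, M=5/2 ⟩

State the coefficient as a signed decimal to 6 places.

−√(5/14) = -0.597614

j₁+j₂−J=2  J+j₁−j₂=1  J−j₁+j₂=4  j₁+j₂+J+1=8
(j₁±m₁, j₂±m₂, J±M) = (2,1,5,1,5,0)
P² = 1440/7
sum k=1..1:
  [1] −1/24 = -1/24
S = -1/24
C² = P²·S² = 5/14 ; C = -0.597614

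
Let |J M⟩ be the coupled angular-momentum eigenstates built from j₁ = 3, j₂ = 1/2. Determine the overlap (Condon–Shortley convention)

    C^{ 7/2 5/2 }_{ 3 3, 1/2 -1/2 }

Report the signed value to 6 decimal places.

j₁+j₂−J=0  J+j₁−j₂=6  J−j₁+j₂=1  j₁+j₂+J+1=8
(j₁±m₁, j₂±m₂, J±M) = (6,0,0,1,6,1)
P² = 518400/7
sum k=0..0:
  [0] +1/720 = 1/720
S = 1/720
C² = P²·S² = 1/7 ; C = +0.377964

+√(1/7) = +0.377964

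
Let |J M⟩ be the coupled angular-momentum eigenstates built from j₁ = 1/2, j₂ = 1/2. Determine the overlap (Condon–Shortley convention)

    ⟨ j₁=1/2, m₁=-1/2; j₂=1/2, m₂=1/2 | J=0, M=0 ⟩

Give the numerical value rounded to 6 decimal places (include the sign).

triangle: 1!×0!×0!/2! = 1/2
(j±m)!: 0!×1!×1!×0!×0!×0! = 1
prefactor² = (2J+1)×Δ×N² = 1/2
  k=1: −1/(1!×0!×0!×0!×0!×0!) = -1
Σ = -1  ⇒  CG² = 1/2×(-1)² = 1/2
CG = −√(1/2) = -0.707107

-0.707107  (= −√(1/2))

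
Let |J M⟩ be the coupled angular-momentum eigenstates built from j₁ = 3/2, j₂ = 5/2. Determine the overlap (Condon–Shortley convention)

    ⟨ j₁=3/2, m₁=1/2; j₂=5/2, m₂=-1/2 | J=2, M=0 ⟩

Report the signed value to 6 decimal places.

-0.267261

triangle: 2!×1!×3!/7! = 12/5040
(j±m)!: 2!×1!×2!×3!×2!×2! = 96
prefactor² = (2J+1)×Δ×N² = 8/7
  k=0: +1/(0!×2!×1!×2!×0!×1!) = 1/4
  k=1: −1/(1!×1!×0!×1!×1!×2!) = -1/2
Σ = -1/4  ⇒  CG² = 8/7×(-1/4)² = 1/14
CG = −√(1/14) = -0.267261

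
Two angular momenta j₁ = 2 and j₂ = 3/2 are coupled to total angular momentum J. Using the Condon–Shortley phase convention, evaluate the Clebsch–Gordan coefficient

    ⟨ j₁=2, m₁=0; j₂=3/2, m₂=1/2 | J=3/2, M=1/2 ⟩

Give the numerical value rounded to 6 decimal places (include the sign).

j₁+j₂−J=2  J+j₁−j₂=2  J−j₁+j₂=1  j₁+j₂+J+1=6
(j₁±m₁, j₂±m₂, J±M) = (2,2,2,1,2,1)
P² = 16/45
sum k=1..2:
  [1] −1/1 = -1
  [2] +1/4 = 1/4
S = -3/4
C² = P²·S² = 1/5 ; C = -0.447214

-0.447214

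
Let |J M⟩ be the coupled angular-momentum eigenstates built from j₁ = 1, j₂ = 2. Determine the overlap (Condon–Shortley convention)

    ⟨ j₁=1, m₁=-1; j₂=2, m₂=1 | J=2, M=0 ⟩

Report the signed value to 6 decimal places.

−√(1/2) = -0.707107

j₁+j₂−J=1  J+j₁−j₂=1  J−j₁+j₂=3  j₁+j₂+J+1=6
(j₁±m₁, j₂±m₂, J±M) = (0,2,3,1,2,2)
P² = 2
sum k=1..1:
  [1] −1/2 = -1/2
S = -1/2
C² = P²·S² = 1/2 ; C = -0.707107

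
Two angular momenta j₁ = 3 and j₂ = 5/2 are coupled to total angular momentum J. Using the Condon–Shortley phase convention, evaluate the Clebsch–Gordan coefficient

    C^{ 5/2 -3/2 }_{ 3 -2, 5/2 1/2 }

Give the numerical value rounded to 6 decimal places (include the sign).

j₁+j₂−J=3  J+j₁−j₂=3  J−j₁+j₂=2  j₁+j₂+J+1=9
(j₁±m₁, j₂±m₂, J±M) = (1,5,3,2,1,4)
P² = 288/7
sum k=2..3:
  [2] +1/12 = 1/12
  [3] −1/24 = -1/24
S = 1/24
C² = P²·S² = 1/14 ; C = +0.267261

+√(1/14) ≈ +0.267261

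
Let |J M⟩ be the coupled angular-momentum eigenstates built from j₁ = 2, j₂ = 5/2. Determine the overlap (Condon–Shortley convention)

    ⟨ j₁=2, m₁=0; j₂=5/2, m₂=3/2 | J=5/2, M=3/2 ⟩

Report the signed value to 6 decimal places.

j₁+j₂−J=2  J+j₁−j₂=2  J−j₁+j₂=3  j₁+j₂+J+1=8
(j₁±m₁, j₂±m₂, J±M) = (2,2,4,1,4,1)
P² = 288/35
sum k=1..2:
  [1] −1/6 = -1/6
  [2] +1/8 = 1/8
S = -1/24
C² = P²·S² = 1/70 ; C = -0.119523

−√(1/70) ≈ -0.119523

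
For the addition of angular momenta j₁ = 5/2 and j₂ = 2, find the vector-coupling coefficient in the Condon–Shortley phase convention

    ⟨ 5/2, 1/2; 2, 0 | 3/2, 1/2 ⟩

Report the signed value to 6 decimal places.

j₁+j₂−J=3  J+j₁−j₂=2  J−j₁+j₂=1  j₁+j₂+J+1=7
(j₁±m₁, j₂±m₂, J±M) = (3,2,2,2,2,1)
P² = 32/35
sum k=1..2:
  [1] −1/2 = -1/2
  [2] +1/4 = 1/4
S = -1/4
C² = P²·S² = 2/35 ; C = -0.239046

-0.239046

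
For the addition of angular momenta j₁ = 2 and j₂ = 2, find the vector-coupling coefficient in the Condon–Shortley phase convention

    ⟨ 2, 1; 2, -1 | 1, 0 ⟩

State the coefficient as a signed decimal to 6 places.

-0.316228  (= −√(1/10))

j₁+j₂−J=3  J+j₁−j₂=1  J−j₁+j₂=1  j₁+j₂+J+1=6
(j₁±m₁, j₂±m₂, J±M) = (3,1,1,3,1,1)
P² = 9/10
sum k=0..1:
  [0] +1/6 = 1/6
  [1] −1/2 = -1/2
S = -1/3
C² = P²·S² = 1/10 ; C = -0.316228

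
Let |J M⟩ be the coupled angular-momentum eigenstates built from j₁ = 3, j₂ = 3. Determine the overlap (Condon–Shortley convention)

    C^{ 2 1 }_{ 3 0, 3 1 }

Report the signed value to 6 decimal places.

+√(1/42) ≈ +0.154303

√[5·4!2!2!/9! · 3!3!4!2!3!1!] = √(96/7)
  +(−1)^2/∏(2,2,1,2,1,0)! = 1/8  (running 1/8)
  +(−1)^3/∏(3,1,0,1,2,1)! = -1/12  (running 1/24)
⟨..|..⟩ = √(96/7)·(1/24) = +0.154303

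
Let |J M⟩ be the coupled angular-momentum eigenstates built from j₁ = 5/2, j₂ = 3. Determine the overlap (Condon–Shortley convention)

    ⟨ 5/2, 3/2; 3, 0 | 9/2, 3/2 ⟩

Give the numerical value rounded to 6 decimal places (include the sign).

√[10·1!4!5!/11! · 4!1!3!3!6!3!] = √(207360/77)
  +(−1)^0/∏(0,1,1,3,3,2)! = 1/72  (running 1/72)
  +(−1)^1/∏(1,0,0,2,4,3)! = -1/288  (running 1/96)
⟨..|..⟩ = √(207360/77)·(1/96) = +0.540562

+0.540562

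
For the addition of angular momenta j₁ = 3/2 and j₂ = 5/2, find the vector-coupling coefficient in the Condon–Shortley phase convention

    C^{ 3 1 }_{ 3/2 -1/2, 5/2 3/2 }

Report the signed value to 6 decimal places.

√[7·1!2!4!/8! · 1!2!4!1!4!2!] = √(96/5)
  +(−1)^0/∏(0,1,2,4,0,0)! = 1/48  (running 1/48)
  +(−1)^1/∏(1,0,1,3,1,1)! = -1/6  (running -7/48)
⟨..|..⟩ = √(96/5)·(-7/48) = -0.639010

−√(49/120) = -0.639010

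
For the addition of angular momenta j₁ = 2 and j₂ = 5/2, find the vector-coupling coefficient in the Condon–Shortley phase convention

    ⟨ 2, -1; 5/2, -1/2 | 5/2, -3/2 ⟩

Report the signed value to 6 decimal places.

-0.414039  (= −√(6/35))

j₁+j₂−J=2  J+j₁−j₂=2  J−j₁+j₂=3  j₁+j₂+J+1=8
(j₁±m₁, j₂±m₂, J±M) = (1,3,2,3,1,4)
P² = 216/35
sum k=1..2:
  [1] −1/4 = -1/4
  [2] +1/12 = 1/12
S = -1/6
C² = P²·S² = 6/35 ; C = -0.414039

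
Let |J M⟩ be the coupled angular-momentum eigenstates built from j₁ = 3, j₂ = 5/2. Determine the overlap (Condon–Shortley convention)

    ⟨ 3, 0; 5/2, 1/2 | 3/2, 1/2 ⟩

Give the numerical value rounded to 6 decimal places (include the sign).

+√(4/35) = +0.338062

√[4·4!2!1!/8! · 3!3!3!2!2!1!] = √(144/35)
  +(−1)^2/∏(2,2,1,1,1,0)! = 1/4  (running 1/4)
  +(−1)^3/∏(3,1,0,0,2,1)! = -1/12  (running 1/6)
⟨..|..⟩ = √(144/35)·(1/6) = +0.338062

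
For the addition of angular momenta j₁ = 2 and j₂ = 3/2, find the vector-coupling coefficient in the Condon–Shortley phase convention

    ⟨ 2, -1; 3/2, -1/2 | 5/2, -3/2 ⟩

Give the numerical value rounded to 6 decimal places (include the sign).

j₁+j₂−J=1  J+j₁−j₂=3  J−j₁+j₂=2  j₁+j₂+J+1=7
(j₁±m₁, j₂±m₂, J±M) = (1,3,1,2,1,4)
P² = 144/35
sum k=0..1:
  [0] +1/6 = 1/6
  [1] −1/4 = -1/4
S = -1/12
C² = P²·S² = 1/35 ; C = -0.169031

−√(1/35) ≈ -0.169031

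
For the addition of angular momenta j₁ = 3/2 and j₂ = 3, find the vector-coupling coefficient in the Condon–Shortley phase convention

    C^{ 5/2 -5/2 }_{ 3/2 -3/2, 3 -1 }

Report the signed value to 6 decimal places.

√[6·2!1!4!/8! · 0!3!2!4!0!5!] = √(1728/7)
  +(−1)^2/∏(2,0,1,0,0,4)! = 1/48  (running 1/48)
⟨..|..⟩ = √(1728/7)·(1/48) = +0.327327

+√(3/28) ≈ +0.327327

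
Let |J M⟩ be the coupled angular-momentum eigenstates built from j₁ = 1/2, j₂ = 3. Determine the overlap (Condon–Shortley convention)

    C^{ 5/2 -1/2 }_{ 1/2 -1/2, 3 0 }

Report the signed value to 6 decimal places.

−√(3/7) = -0.654654

j₁+j₂−J=1  J+j₁−j₂=0  J−j₁+j₂=5  j₁+j₂+J+1=7
(j₁±m₁, j₂±m₂, J±M) = (0,1,3,3,2,3)
P² = 432/7
sum k=1..1:
  [1] −1/12 = -1/12
S = -1/12
C² = P²·S² = 3/7 ; C = -0.654654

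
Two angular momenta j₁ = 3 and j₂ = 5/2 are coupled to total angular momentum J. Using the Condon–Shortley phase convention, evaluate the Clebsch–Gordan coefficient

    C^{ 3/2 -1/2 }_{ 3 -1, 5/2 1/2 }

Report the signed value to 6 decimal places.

triangle: 4!×2!×1!/8! = 48/40320
(j±m)!: 2!×4!×3!×2!×1!×2! = 1152
prefactor² = (2J+1)×Δ×N² = 192/35
  k=2: +1/(2!×2!×2!×1!×0!×0!) = 1/8
  k=3: −1/(3!×1!×1!×0!×1!×1!) = -1/6
Σ = -1/24  ⇒  CG² = 192/35×(-1/24)² = 1/105
CG = −√(1/105) = -0.097590

-0.097590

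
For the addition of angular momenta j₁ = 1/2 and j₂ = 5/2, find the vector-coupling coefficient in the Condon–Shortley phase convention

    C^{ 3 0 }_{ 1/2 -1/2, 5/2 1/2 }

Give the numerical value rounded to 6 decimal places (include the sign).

+√(1/2) ≈ +0.707107

j₁+j₂−J=0  J+j₁−j₂=1  J−j₁+j₂=5  j₁+j₂+J+1=7
(j₁±m₁, j₂±m₂, J±M) = (0,1,3,2,3,3)
P² = 72
sum k=0..0:
  [0] +1/12 = 1/12
S = 1/12
C² = P²·S² = 1/2 ; C = +0.707107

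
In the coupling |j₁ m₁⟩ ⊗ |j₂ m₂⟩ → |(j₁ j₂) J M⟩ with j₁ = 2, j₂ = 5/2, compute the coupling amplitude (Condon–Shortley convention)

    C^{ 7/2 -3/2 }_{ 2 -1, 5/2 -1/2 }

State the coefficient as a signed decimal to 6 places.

-0.308607  (= −√(2/21))

triangle: 1!·3!·4!/9! = 144/362880
(j±m)!: 1!·3!·2!·3!·2!·5! = 17280
prefactor² = (2J+1)·Δ·N² = 384/7
  k=0: +1/(0!·1!·3!·2!·0!·2!) = 1/24
  k=1: −1/(1!·0!·2!·1!·1!·3!) = -1/12
Σ = -1/24  ⇒  CG² = 384/7·(-1/24)² = 2/21
CG = −√(2/21) = -0.308607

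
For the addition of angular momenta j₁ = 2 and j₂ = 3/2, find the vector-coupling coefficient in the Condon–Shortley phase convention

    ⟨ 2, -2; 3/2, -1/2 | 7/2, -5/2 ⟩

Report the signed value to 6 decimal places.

triangle: 0!*4!*3!/8! = 144/40320
(j±m)!: 0!*4!*1!*2!*1!*6! = 34560
prefactor² = (2J+1)*Δ*N² = 6912/7
  k=0: +1/(0!*0!*4!*1!*0!*2!) = 1/48
Σ = 1/48  ⇒  CG² = 6912/7*1/48² = 3/7
CG = +√(3/7) = +0.654654

+√(3/7) = +0.654654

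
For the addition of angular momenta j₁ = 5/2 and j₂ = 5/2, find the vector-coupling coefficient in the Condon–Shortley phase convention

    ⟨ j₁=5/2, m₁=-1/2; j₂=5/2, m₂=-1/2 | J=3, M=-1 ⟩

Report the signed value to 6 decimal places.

-0.516398  (= −√(4/15))

triangle: 2!×3!×3!/9! = 72/362880
(j±m)!: 2!×3!×2!×3!×2!×4! = 6912
prefactor² = (2J+1)×Δ×N² = 48/5
  k=0: +1/(0!×2!×3!×2!×0!×1!) = 1/24
  k=1: −1/(1!×1!×2!×1!×1!×2!) = -1/4
  k=2: +1/(2!×0!×1!×0!×2!×3!) = 1/24
Σ = -1/6  ⇒  CG² = 48/5×(-1/6)² = 4/15
CG = −√(4/15) = -0.516398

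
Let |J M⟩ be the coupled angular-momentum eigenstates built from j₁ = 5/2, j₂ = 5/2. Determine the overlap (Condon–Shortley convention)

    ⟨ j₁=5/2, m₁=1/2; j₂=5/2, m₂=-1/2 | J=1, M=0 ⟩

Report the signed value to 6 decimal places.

triangle: 4!·1!·1!/7! = 24/5040
(j±m)!: 3!·2!·2!·3!·1!·1! = 144
prefactor² = (2J+1)·Δ·N² = 72/35
  k=1: −1/(1!·3!·1!·1!·0!·0!) = -1/6
  k=2: +1/(2!·2!·0!·0!·1!·1!) = 1/4
Σ = 1/12  ⇒  CG² = 72/35·1/12² = 1/70
CG = +√(1/70) = +0.119523

+0.119523  (= +√(1/70))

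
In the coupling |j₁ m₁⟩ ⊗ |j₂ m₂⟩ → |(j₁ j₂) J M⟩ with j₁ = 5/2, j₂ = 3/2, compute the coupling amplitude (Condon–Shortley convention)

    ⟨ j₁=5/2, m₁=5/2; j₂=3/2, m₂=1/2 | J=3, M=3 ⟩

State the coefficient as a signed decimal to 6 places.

j₁+j₂−J=1  J+j₁−j₂=4  J−j₁+j₂=2  j₁+j₂+J+1=8
(j₁±m₁, j₂±m₂, J±M) = (5,0,2,1,6,0)
P² = 1440
sum k=0..0:
  [0] +1/48 = 1/48
S = 1/48
C² = P²·S² = 5/8 ; C = +0.790569

+√(5/8) ≈ +0.790569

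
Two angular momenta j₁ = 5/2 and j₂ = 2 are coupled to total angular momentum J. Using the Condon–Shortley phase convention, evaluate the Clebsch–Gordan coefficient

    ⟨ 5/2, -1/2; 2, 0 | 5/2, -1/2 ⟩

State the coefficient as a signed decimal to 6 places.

−√(8/35) = -0.478091

√[6·2!3!2!/8! · 2!3!2!2!2!3!] = √(72/35)
  +(−1)^0/∏(0,2,3,2,0,0)! = 1/24  (running 1/24)
  +(−1)^1/∏(1,1,2,1,1,1)! = -1/2  (running -11/24)
  +(−1)^2/∏(2,0,1,0,2,2)! = 1/8  (running -1/3)
⟨..|..⟩ = √(72/35)·(-1/3) = -0.478091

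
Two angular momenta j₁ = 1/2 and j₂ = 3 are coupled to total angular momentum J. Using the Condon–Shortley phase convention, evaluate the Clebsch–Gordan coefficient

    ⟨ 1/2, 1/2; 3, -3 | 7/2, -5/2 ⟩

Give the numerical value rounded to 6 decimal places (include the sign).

√[8·0!1!6!/8! · 1!0!0!6!1!6!] = √(518400/7)
  +(−1)^0/∏(0,0,0,0,1,6)! = 1/720  (running 1/720)
⟨..|..⟩ = √(518400/7)·(1/720) = +0.377964

+0.377964  (= +√(1/7))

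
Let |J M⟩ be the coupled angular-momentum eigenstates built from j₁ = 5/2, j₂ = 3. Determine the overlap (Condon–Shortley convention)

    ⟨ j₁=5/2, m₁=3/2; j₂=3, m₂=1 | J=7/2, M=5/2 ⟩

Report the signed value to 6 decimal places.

−√(10/63) ≈ -0.398410

√[8·2!3!4!/10! · 4!1!4!2!6!1!] = √(18432/35)
  +(−1)^0/∏(0,2,1,4,2,0)! = 1/96  (running 1/96)
  +(−1)^1/∏(1,1,0,3,3,1)! = -1/36  (running -5/288)
⟨..|..⟩ = √(18432/35)·(-5/288) = -0.398410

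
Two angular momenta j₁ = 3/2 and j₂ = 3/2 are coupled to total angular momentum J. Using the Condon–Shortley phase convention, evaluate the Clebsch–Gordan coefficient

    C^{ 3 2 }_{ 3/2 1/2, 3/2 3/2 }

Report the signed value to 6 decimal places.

√[7·0!3!3!/7! · 2!1!3!0!5!1!] = √(72)
  +(−1)^0/∏(0,0,1,3,2,0)! = 1/12  (running 1/12)
⟨..|..⟩ = √(72)·(1/12) = +0.707107

+0.707107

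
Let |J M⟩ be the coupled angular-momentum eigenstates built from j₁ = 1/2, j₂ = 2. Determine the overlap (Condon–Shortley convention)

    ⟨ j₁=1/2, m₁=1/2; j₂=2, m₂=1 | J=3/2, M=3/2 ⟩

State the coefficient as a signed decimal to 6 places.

j₁+j₂−J=1  J+j₁−j₂=0  J−j₁+j₂=3  j₁+j₂+J+1=5
(j₁±m₁, j₂±m₂, J±M) = (1,0,3,1,3,0)
P² = 36/5
sum k=0..0:
  [0] +1/6 = 1/6
S = 1/6
C² = P²·S² = 1/5 ; C = +0.447214

+0.447214  (= +√(1/5))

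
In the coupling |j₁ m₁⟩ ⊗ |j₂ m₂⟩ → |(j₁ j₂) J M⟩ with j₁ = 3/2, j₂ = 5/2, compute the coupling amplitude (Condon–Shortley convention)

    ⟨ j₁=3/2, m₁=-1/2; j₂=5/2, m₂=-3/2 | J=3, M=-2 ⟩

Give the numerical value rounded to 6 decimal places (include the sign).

j₁+j₂−J=1  J+j₁−j₂=2  J−j₁+j₂=4  j₁+j₂+J+1=8
(j₁±m₁, j₂±m₂, J±M) = (1,2,1,4,1,5)
P² = 48
sum k=0..1:
  [0] +1/12 = 1/12
  [1] −1/24 = -1/24
S = 1/24
C² = P²·S² = 1/12 ; C = +0.288675

+√(1/12) ≈ +0.288675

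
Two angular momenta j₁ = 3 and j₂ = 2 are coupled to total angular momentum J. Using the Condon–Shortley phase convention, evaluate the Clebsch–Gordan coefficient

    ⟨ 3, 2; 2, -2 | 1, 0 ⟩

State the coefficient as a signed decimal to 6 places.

+√(1/7) ≈ +0.377964

triangle: 4!×2!×0!/7! = 48/5040
(j±m)!: 5!×1!×0!×4!×1!×1! = 2880
prefactor² = (2J+1)×Δ×N² = 576/7
  k=0: +1/(0!×4!×1!×0!×1!×0!) = 1/24
Σ = 1/24  ⇒  CG² = 576/7×1/24² = 1/7
CG = +√(1/7) = +0.377964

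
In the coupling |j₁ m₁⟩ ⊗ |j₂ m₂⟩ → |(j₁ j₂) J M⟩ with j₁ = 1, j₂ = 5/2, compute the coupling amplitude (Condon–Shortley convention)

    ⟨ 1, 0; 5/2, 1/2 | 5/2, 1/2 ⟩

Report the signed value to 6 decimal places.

√[6·1!1!4!/7! · 1!1!3!2!3!2!] = √(144/35)
  +(−1)^0/∏(0,1,1,3,0,1)! = 1/6  (running 1/6)
  +(−1)^1/∏(1,0,0,2,1,2)! = -1/4  (running -1/12)
⟨..|..⟩ = √(144/35)·(-1/12) = -0.169031

-0.169031  (= −√(1/35))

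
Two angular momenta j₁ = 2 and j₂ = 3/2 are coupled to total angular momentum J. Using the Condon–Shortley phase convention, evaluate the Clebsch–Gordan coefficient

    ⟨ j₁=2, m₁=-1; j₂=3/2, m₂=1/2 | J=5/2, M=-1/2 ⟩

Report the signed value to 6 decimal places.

−√(5/14) = -0.597614

√[6·1!3!2!/7! · 1!3!2!1!2!3!] = √(72/35)
  +(−1)^0/∏(0,1,3,2,0,0)! = 1/12  (running 1/12)
  +(−1)^1/∏(1,0,2,1,1,1)! = -1/2  (running -5/12)
⟨..|..⟩ = √(72/35)·(-5/12) = -0.597614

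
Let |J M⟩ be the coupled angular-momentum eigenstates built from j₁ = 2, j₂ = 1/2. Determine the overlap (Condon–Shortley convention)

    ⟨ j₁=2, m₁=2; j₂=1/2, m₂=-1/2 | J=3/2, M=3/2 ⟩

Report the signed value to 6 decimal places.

j₁+j₂−J=1  J+j₁−j₂=3  J−j₁+j₂=0  j₁+j₂+J+1=5
(j₁±m₁, j₂±m₂, J±M) = (4,0,0,1,3,0)
P² = 144/5
sum k=0..0:
  [0] +1/6 = 1/6
S = 1/6
C² = P²·S² = 4/5 ; C = +0.894427

+√(4/5) = +0.894427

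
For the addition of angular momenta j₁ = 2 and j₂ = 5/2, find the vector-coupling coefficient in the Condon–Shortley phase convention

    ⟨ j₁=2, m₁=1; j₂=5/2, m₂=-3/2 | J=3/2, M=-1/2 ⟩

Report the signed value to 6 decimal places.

triangle: 3!×1!×2!/7! = 12/5040
(j±m)!: 3!×1!×1!×4!×1!×2! = 288
prefactor² = (2J+1)×Δ×N² = 96/35
  k=0: +1/(0!×3!×1!×1!×0!×1!) = 1/6
  k=1: −1/(1!×2!×0!×0!×1!×2!) = -1/4
Σ = -1/12  ⇒  CG² = 96/35×(-1/12)² = 2/105
CG = −√(2/105) = -0.138013

-0.138013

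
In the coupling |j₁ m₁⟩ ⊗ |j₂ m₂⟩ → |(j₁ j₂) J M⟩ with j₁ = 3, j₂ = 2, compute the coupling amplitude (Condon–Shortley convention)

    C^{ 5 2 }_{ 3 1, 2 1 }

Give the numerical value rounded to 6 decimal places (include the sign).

+√(1/2) ≈ +0.707107

j₁+j₂−J=0  J+j₁−j₂=6  J−j₁+j₂=4  j₁+j₂+J+1=11
(j₁±m₁, j₂±m₂, J±M) = (4,2,3,1,7,3)
P² = 41472
sum k=0..0:
  [0] +1/288 = 1/288
S = 1/288
C² = P²·S² = 1/2 ; C = +0.707107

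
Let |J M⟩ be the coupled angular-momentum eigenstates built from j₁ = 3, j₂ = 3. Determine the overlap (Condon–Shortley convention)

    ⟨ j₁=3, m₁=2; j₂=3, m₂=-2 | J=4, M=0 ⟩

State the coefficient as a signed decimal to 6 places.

√[9·2!4!4!/11! · 5!1!1!5!4!4!] = √(165888/77)
  +(−1)^0/∏(0,2,1,1,3,3)! = 1/72  (running 1/72)
  +(−1)^1/∏(1,1,0,0,4,4)! = -1/576  (running 7/576)
⟨..|..⟩ = √(165888/77)·(7/576) = +0.564076

+0.564076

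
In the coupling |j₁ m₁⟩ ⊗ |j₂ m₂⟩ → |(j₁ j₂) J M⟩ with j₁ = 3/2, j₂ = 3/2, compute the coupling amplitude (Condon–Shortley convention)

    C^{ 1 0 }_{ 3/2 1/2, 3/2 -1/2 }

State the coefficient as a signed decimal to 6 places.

j₁+j₂−J=2  J+j₁−j₂=1  J−j₁+j₂=1  j₁+j₂+J+1=5
(j₁±m₁, j₂±m₂, J±M) = (2,1,1,2,1,1)
P² = 1/5
sum k=0..1:
  [0] +1/2 = 1/2
  [1] −1/1 = -1
S = -1/2
C² = P²·S² = 1/20 ; C = -0.223607

-0.223607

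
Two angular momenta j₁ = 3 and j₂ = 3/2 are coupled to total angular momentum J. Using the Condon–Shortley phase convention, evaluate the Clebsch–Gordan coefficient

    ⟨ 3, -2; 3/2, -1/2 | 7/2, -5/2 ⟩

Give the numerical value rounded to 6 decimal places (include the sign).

−√(1/7) ≈ -0.377964

√[8·1!5!2!/9! · 1!5!1!2!1!6!] = √(6400/7)
  +(−1)^0/∏(0,1,5,1,0,1)! = 1/120  (running 1/120)
  +(−1)^1/∏(1,0,4,0,1,2)! = -1/48  (running -1/80)
⟨..|..⟩ = √(6400/7)·(-1/80) = -0.377964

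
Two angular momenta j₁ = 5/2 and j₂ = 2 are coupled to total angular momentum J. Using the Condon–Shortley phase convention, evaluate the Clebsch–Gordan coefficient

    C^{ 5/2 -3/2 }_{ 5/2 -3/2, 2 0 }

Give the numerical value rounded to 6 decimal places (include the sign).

√[6·2!3!2!/8! · 1!4!2!2!1!4!] = √(288/35)
  +(−1)^1/∏(1,1,3,1,0,1)! = -1/6  (running -1/6)
  +(−1)^2/∏(2,0,2,0,1,2)! = 1/8  (running -1/24)
⟨..|..⟩ = √(288/35)·(-1/24) = -0.119523

-0.119523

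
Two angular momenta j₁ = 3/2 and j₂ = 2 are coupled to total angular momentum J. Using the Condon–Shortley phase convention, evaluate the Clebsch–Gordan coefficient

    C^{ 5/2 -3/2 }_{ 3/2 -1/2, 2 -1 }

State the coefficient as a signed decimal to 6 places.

triangle: 1!*2!*3!/7! = 12/5040
(j±m)!: 1!*2!*1!*3!*1!*4! = 288
prefactor² = (2J+1)*Δ*N² = 144/35
  k=0: +1/(0!*1!*2!*1!*0!*2!) = 1/4
  k=1: −1/(1!*0!*1!*0!*1!*3!) = -1/6
Σ = 1/12  ⇒  CG² = 144/35*1/12² = 1/35
CG = +√(1/35) = +0.169031

+√(1/35) = +0.169031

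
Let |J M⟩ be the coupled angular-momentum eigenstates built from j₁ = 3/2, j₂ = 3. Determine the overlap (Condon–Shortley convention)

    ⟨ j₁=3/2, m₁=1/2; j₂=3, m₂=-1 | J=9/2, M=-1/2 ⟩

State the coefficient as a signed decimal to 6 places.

+√(5/14) ≈ +0.597614

√[10·0!3!6!/10! · 2!1!2!4!4!5!] = √(23040/7)
  +(−1)^0/∏(0,0,1,2,2,4)! = 1/96  (running 1/96)
⟨..|..⟩ = √(23040/7)·(1/96) = +0.597614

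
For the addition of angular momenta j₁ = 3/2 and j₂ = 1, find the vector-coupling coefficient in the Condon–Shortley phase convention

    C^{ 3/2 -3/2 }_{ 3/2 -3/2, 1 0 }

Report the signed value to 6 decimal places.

-0.774597

√[4·1!2!1!/5! · 0!3!1!1!0!3!] = √(12/5)
  +(−1)^1/∏(1,0,2,0,0,1)! = -1/2  (running -1/2)
⟨..|..⟩ = √(12/5)·(-1/2) = -0.774597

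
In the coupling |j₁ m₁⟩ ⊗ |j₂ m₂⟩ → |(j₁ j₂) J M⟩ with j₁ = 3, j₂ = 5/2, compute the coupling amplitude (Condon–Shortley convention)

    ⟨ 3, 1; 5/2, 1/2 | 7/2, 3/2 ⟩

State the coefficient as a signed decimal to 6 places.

j₁+j₂−J=2  J+j₁−j₂=4  J−j₁+j₂=3  j₁+j₂+J+1=10
(j₁±m₁, j₂±m₂, J±M) = (4,2,3,2,5,2)
P² = 3072/35
sum k=0..2:
  [0] +1/48 = 1/48
  [1] −1/12 = -1/12
  [2] +1/96 = 1/96
S = -5/96
C² = P²·S² = 5/21 ; C = -0.487950

-0.487950  (= −√(5/21))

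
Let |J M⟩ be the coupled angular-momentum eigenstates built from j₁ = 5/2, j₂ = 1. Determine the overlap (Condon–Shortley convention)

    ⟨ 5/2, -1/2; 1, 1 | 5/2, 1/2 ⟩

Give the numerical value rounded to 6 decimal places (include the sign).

j₁+j₂−J=1  J+j₁−j₂=4  J−j₁+j₂=1  j₁+j₂+J+1=7
(j₁±m₁, j₂±m₂, J±M) = (2,3,2,0,3,2)
P² = 288/35
sum k=1..1:
  [1] −1/4 = -1/4
S = -1/4
C² = P²·S² = 18/35 ; C = -0.717137

-0.717137  (= −√(18/35))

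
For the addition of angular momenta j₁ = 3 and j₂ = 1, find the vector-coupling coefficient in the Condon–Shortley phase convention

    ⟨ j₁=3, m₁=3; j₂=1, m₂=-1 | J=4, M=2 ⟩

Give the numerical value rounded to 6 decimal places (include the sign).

j₁+j₂−J=0  J+j₁−j₂=6  J−j₁+j₂=2  j₁+j₂+J+1=9
(j₁±m₁, j₂±m₂, J±M) = (6,0,0,2,6,2)
P² = 518400/7
sum k=0..0:
  [0] +1/1440 = 1/1440
S = 1/1440
C² = P²·S² = 1/28 ; C = +0.188982

+√(1/28) ≈ +0.188982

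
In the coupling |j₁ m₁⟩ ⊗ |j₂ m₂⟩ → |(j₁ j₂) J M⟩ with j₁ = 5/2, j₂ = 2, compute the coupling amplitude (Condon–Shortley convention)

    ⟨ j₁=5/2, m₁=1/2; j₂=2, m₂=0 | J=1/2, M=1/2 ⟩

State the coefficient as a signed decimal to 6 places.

+0.447214  (= +√(1/5))

j₁+j₂−J=4  J+j₁−j₂=1  J−j₁+j₂=0  j₁+j₂+J+1=6
(j₁±m₁, j₂±m₂, J±M) = (3,2,2,2,1,0)
P² = 16/5
sum k=2..2:
  [2] +1/4 = 1/4
S = 1/4
C² = P²·S² = 1/5 ; C = +0.447214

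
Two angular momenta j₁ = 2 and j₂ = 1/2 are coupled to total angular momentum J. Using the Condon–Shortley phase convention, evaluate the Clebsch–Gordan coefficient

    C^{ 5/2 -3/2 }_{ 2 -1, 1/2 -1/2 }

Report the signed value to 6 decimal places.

+0.894427

√[6·0!4!1!/6! · 1!3!0!1!1!4!] = √(144/5)
  +(−1)^0/∏(0,0,3,0,1,1)! = 1/6  (running 1/6)
⟨..|..⟩ = √(144/5)·(1/6) = +0.894427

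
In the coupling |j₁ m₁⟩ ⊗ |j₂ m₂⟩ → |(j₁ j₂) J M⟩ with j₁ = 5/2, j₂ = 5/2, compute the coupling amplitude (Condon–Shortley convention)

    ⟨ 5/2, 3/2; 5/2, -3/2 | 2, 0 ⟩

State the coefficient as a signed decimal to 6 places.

+0.109109  (= +√(1/84))

triangle: 3!*2!*2!/8! = 24/40320
(j±m)!: 4!*1!*1!*4!*2!*2! = 2304
prefactor² = (2J+1)*Δ*N² = 48/7
  k=0: +1/(0!*3!*1!*1!*1!*1!) = 1/6
  k=1: −1/(1!*2!*0!*0!*2!*2!) = -1/8
Σ = 1/24  ⇒  CG² = 48/7*1/24² = 1/84
CG = +√(1/84) = +0.109109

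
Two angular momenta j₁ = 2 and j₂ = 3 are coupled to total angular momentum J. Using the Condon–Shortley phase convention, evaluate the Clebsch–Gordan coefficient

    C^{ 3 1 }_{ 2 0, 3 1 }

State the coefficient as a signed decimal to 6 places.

triangle: 2!·2!·4!/9! = 96/362880
(j±m)!: 2!·2!·4!·2!·4!·2! = 9216
prefactor² = (2J+1)·Δ·N² = 256/15
  k=0: +1/(0!·2!·2!·4!·0!·0!) = 1/96
  k=1: −1/(1!·1!·1!·3!·1!·1!) = -1/6
  k=2: +1/(2!·0!·0!·2!·2!·2!) = 1/16
Σ = -3/32  ⇒  CG² = 256/15·(-3/32)² = 3/20
CG = −√(3/20) = -0.387298

−√(3/20) ≈ -0.387298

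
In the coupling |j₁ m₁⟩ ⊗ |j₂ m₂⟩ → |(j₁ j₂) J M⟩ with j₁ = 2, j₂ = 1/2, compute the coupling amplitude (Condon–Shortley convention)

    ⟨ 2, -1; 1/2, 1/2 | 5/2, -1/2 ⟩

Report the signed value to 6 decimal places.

+√(2/5) ≈ +0.632456

j₁+j₂−J=0  J+j₁−j₂=4  J−j₁+j₂=1  j₁+j₂+J+1=6
(j₁±m₁, j₂±m₂, J±M) = (1,3,1,0,2,3)
P² = 72/5
sum k=0..0:
  [0] +1/6 = 1/6
S = 1/6
C² = P²·S² = 2/5 ; C = +0.632456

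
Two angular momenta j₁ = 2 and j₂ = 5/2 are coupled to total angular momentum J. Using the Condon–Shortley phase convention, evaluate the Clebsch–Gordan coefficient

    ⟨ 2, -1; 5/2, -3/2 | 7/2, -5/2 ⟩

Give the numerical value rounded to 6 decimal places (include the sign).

j₁+j₂−J=1  J+j₁−j₂=3  J−j₁+j₂=4  j₁+j₂+J+1=9
(j₁±m₁, j₂±m₂, J±M) = (1,3,1,4,1,6)
P² = 2304/7
sum k=0..1:
  [0] +1/36 = 1/36
  [1] −1/48 = -1/48
S = 1/144
C² = P²·S² = 1/63 ; C = +0.125988

+√(1/63) = +0.125988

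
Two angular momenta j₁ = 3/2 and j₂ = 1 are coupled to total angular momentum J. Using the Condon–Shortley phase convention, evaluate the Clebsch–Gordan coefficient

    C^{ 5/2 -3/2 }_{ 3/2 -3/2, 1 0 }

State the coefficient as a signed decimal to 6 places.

triangle: 0!·3!·2!/6! = 12/720
(j±m)!: 0!·3!·1!·1!·1!·4! = 144
prefactor² = (2J+1)·Δ·N² = 72/5
  k=0: +1/(0!·0!·3!·1!·0!·1!) = 1/6
Σ = 1/6  ⇒  CG² = 72/5·1/6² = 2/5
CG = +√(2/5) = +0.632456

+0.632456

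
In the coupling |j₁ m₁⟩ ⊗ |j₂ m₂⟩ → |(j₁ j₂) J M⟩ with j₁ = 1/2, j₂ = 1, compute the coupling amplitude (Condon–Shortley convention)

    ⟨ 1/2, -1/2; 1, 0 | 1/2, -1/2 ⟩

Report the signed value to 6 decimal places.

j₁+j₂−J=1  J+j₁−j₂=0  J−j₁+j₂=1  j₁+j₂+J+1=3
(j₁±m₁, j₂±m₂, J±M) = (0,1,1,1,0,1)
P² = 1/3
sum k=1..1:
  [1] −1/1 = -1
S = -1
C² = P²·S² = 1/3 ; C = -0.577350

-0.577350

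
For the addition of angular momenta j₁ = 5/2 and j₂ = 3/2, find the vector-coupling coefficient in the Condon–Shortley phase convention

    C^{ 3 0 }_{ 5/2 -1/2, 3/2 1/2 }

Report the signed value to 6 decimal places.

-0.447214

j₁+j₂−J=1  J+j₁−j₂=4  J−j₁+j₂=2  j₁+j₂+J+1=8
(j₁±m₁, j₂±m₂, J±M) = (2,3,2,1,3,3)
P² = 36/5
sum k=0..1:
  [0] +1/12 = 1/12
  [1] −1/4 = -1/4
S = -1/6
C² = P²·S² = 1/5 ; C = -0.447214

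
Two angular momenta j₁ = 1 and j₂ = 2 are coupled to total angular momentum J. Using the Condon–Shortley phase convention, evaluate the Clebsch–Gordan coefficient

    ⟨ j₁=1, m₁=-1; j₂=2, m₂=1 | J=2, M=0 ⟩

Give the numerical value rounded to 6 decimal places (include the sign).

-0.707107  (= −√(1/2))

√[5·1!1!3!/6! · 0!2!3!1!2!2!] = √(2)
  +(−1)^1/∏(1,0,1,2,0,1)! = -1/2  (running -1/2)
⟨..|..⟩ = √(2)·(-1/2) = -0.707107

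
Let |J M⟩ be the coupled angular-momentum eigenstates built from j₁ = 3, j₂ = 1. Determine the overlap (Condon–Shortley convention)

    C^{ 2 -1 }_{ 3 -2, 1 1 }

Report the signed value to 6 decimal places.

+√(10/21) ≈ +0.690066

√[5·2!4!0!/7! · 1!5!2!0!1!3!] = √(480/7)
  +(−1)^2/∏(2,0,3,0,1,0)! = 1/12  (running 1/12)
⟨..|..⟩ = √(480/7)·(1/12) = +0.690066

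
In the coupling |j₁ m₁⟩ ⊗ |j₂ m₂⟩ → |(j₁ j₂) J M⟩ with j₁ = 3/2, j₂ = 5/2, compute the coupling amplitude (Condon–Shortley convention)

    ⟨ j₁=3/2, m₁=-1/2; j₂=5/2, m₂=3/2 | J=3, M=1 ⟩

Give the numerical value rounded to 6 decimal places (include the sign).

-0.639010

triangle: 1!*2!*4!/8! = 48/40320
(j±m)!: 1!*2!*4!*1!*4!*2! = 2304
prefactor² = (2J+1)*Δ*N² = 96/5
  k=0: +1/(0!*1!*2!*4!*0!*0!) = 1/48
  k=1: −1/(1!*0!*1!*3!*1!*1!) = -1/6
Σ = -7/48  ⇒  CG² = 96/5*(-7/48)² = 49/120
CG = −√(49/120) = -0.639010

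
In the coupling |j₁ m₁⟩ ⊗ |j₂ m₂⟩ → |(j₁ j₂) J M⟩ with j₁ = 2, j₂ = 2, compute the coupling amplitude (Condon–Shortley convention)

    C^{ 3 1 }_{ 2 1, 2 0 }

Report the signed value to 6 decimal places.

triangle: 1!*3!*3!/8! = 36/40320
(j±m)!: 3!*1!*2!*2!*4!*2! = 1152
prefactor² = (2J+1)*Δ*N² = 36/5
  k=0: +1/(0!*1!*1!*2!*2!*1!) = 1/4
  k=1: −1/(1!*0!*0!*1!*3!*2!) = -1/12
Σ = 1/6  ⇒  CG² = 36/5*1/6² = 1/5
CG = +√(1/5) = +0.447214

+0.447214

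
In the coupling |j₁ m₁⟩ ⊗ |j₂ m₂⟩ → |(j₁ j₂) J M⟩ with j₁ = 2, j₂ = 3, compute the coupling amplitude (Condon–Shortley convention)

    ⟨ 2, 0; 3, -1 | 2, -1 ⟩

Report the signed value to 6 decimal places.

−√(1/7) = -0.377964

√[5·3!1!3!/8! · 2!2!2!4!1!3!] = √(36/7)
  +(−1)^1/∏(1,2,1,1,0,2)! = -1/4  (running -1/4)
  +(−1)^2/∏(2,1,0,0,1,3)! = 1/12  (running -1/6)
⟨..|..⟩ = √(36/7)·(-1/6) = -0.377964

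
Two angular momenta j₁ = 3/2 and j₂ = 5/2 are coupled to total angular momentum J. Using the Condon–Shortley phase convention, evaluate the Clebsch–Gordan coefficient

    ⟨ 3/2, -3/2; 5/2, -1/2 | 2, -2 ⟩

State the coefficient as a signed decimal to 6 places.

j₁+j₂−J=2  J+j₁−j₂=1  J−j₁+j₂=3  j₁+j₂+J+1=7
(j₁±m₁, j₂±m₂, J±M) = (0,3,2,3,0,4)
P² = 144/7
sum k=2..2:
  [2] +1/12 = 1/12
S = 1/12
C² = P²·S² = 1/7 ; C = +0.377964

+0.377964  (= +√(1/7))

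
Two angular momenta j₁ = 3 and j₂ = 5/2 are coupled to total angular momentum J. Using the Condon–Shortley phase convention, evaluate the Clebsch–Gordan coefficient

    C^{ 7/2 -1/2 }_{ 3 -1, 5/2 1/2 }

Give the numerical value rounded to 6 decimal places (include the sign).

√[8·2!4!3!/10! · 2!4!3!2!3!4!] = √(9216/175)
  +(−1)^0/∏(0,2,4,3,0,0)! = 1/288  (running 1/288)
  +(−1)^1/∏(1,1,3,2,1,1)! = -1/12  (running -23/288)
  +(−1)^2/∏(2,0,2,1,2,2)! = 1/16  (running -5/288)
⟨..|..⟩ = √(9216/175)·(-5/288) = -0.125988

-0.125988  (= −√(1/63))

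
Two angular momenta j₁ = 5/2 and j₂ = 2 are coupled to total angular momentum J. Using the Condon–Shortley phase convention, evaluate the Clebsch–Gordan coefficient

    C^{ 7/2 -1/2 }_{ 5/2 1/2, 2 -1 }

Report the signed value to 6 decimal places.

+0.557773  (= +√(14/45))

j₁+j₂−J=1  J+j₁−j₂=4  J−j₁+j₂=3  j₁+j₂+J+1=9
(j₁±m₁, j₂±m₂, J±M) = (3,2,1,3,3,4)
P² = 1152/35
sum k=0..1:
  [0] +1/8 = 1/8
  [1] −1/36 = -1/36
S = 7/72
C² = P²·S² = 14/45 ; C = +0.557773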